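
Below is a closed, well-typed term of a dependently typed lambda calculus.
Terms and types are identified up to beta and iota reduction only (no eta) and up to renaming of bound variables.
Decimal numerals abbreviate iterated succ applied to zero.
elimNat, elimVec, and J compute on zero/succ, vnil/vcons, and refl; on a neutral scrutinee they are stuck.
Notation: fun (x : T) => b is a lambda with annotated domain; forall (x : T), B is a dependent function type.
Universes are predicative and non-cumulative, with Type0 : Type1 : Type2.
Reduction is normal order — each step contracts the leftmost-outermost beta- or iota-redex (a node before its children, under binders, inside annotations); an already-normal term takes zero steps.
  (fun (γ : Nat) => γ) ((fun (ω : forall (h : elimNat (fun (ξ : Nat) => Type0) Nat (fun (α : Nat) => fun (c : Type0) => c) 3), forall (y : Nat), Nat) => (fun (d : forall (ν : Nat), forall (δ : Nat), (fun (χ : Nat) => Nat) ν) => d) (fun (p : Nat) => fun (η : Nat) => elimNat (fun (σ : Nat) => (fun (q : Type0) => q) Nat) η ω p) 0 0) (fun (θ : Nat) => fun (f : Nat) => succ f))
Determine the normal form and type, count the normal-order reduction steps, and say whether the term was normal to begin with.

resulting normal form:
  0
type:
  Nat
normal-order step count: 6
started in normal form: no
first contracted redex: a beta-redex


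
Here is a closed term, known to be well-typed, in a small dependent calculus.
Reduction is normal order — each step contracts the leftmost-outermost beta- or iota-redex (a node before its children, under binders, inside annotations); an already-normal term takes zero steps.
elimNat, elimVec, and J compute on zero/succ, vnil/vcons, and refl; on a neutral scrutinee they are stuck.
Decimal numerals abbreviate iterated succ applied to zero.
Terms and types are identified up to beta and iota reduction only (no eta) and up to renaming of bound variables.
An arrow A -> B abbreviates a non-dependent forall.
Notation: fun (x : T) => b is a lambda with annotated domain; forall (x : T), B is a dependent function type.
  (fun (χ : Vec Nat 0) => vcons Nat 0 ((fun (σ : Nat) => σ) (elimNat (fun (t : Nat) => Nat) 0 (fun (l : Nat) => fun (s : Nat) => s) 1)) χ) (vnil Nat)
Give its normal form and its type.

resulting normal form:
  vcons Nat 0 0 (vnil Nat)
inferred type:
  Vec Nat 1
observation: contracting a beta-redex first, the term normalizes in 6 steps.


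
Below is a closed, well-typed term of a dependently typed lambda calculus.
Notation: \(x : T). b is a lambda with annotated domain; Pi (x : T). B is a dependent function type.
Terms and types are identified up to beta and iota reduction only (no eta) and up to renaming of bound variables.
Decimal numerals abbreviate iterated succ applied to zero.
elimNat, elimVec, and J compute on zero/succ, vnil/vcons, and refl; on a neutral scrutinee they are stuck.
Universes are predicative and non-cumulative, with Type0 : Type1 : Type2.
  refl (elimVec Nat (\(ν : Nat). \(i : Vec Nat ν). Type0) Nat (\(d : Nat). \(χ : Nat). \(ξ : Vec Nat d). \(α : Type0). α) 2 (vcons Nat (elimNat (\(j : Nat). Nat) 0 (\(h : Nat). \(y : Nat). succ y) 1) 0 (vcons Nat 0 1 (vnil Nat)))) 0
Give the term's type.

the term's type:
  Eq Nat 0 0


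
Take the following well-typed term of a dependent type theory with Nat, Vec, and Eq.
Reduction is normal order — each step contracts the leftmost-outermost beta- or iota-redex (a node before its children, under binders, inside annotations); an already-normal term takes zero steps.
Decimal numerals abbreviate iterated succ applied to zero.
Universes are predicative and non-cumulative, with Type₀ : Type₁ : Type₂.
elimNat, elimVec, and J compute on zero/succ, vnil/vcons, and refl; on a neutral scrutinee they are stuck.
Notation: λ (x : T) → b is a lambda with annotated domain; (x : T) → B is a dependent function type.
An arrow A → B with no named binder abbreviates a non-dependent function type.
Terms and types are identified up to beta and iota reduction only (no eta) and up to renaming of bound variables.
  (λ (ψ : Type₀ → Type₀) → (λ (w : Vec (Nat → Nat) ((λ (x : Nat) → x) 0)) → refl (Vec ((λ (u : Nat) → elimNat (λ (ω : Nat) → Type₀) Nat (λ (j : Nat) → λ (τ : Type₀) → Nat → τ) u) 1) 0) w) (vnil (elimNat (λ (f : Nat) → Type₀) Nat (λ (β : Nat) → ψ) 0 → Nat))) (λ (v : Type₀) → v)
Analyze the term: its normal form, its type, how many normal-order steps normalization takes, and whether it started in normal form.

reduced normal form:
  refl (Vec (Nat → Nat) 0) (vnil (Nat → Nat))
inferred type:
  Eq (Vec (Nat → Nat) 0) (vnil (Nat → Nat)) (vnil (Nat → Nat))
reduction steps (normal order): 8
term was already normal: no
first contracted redex: a beta-redex


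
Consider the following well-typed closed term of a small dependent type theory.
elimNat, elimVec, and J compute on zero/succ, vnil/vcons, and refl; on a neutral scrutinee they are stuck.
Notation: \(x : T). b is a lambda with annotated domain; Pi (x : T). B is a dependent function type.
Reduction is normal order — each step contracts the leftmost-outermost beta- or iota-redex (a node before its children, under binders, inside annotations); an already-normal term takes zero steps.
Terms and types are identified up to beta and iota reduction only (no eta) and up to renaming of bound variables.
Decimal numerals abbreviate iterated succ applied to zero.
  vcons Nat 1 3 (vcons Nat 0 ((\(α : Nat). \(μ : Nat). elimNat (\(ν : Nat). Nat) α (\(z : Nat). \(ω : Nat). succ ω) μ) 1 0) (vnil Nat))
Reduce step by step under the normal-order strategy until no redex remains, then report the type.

reduction (normal order):
  vcons Nat 1 3 (vcons Nat 0 ((\(α : Nat). \(μ : Nat). elimNat (\(ν : Nat). Nat) α (\(z : Nat). \(ω : Nat). succ ω) μ) 1 0) (vnil Nat))
  ~> vcons Nat 1 3 (vcons Nat 0 ((\(α : Nat). elimNat (\(μ : Nat). Nat) 1 (\(ν : Nat). \(z : Nat). succ z) α) 0) (vnil Nat))
  ~> vcons Nat 1 3 (vcons Nat 0 (elimNat (\(α : Nat). Nat) 1 (\(μ : Nat). \(ν : Nat). succ ν) 0) (vnil Nat))
  ~> vcons Nat 1 3 (vcons Nat 0 1 (vnil Nat))
type:
  Vec Nat 2


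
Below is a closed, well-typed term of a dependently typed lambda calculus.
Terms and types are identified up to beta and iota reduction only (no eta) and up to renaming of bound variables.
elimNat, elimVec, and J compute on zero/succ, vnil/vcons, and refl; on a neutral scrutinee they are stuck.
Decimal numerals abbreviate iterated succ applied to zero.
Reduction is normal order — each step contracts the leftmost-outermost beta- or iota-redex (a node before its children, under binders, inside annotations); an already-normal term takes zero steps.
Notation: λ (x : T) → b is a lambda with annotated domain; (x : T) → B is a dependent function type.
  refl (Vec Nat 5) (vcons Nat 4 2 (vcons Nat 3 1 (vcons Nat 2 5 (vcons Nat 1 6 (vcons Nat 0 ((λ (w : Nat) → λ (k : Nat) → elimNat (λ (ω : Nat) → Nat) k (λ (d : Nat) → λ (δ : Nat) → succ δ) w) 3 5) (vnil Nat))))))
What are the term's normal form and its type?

resulting normal form:
  refl (Vec Nat 5) (vcons Nat 4 2 (vcons Nat 3 1 (vcons Nat 2 5 (vcons Nat 1 6 (vcons Nat 0 8 (vnil Nat))))))
the term's type:
  Eq (Vec Nat 5) (vcons Nat 4 2 (vcons Nat 3 1 (vcons Nat 2 5 (vcons Nat 1 6 (vcons Nat 0 8 (vnil Nat)))))) (vcons Nat 4 2 (vcons Nat 3 1 (vcons Nat 2 5 (vcons Nat 1 6 (vcons Nat 0 8 (vnil Nat))))))
observation: the leftmost-outermost redex is a beta-redex, and normalization takes 12 steps.


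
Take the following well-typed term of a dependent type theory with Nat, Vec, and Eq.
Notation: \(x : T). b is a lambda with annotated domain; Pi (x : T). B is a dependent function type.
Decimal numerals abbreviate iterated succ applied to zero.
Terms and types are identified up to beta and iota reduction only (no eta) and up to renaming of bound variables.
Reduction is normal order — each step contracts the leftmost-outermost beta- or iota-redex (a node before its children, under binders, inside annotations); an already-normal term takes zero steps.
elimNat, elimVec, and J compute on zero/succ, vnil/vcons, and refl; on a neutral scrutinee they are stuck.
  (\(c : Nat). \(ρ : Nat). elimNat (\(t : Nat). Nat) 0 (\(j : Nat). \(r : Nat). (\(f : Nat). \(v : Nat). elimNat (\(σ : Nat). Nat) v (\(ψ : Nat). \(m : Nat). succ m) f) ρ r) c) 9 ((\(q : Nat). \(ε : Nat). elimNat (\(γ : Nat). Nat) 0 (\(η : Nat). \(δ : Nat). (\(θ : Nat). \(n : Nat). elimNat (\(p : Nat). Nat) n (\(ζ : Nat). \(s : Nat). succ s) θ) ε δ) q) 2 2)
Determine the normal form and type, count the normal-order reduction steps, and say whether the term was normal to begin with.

reduced normal form:
  36
inferred type:
  Nat
normal-order step count: 408
started in normal form: no
first contracted redex: a beta-redex


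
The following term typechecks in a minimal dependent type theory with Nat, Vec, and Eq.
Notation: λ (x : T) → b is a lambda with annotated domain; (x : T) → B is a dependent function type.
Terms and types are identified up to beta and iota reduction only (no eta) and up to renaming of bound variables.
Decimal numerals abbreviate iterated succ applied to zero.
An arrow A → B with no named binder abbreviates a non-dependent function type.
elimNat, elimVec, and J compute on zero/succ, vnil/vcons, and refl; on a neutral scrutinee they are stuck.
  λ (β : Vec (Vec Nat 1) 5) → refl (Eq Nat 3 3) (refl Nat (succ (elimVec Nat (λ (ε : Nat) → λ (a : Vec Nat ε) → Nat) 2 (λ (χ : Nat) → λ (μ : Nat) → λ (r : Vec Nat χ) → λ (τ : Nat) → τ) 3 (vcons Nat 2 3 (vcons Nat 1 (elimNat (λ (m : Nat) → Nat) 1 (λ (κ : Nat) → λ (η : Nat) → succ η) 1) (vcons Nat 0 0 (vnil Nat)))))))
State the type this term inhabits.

type:
  Vec (Vec Nat 1) 5 → Eq (Eq Nat 3 3) (refl Nat 3) (refl Nat 3)


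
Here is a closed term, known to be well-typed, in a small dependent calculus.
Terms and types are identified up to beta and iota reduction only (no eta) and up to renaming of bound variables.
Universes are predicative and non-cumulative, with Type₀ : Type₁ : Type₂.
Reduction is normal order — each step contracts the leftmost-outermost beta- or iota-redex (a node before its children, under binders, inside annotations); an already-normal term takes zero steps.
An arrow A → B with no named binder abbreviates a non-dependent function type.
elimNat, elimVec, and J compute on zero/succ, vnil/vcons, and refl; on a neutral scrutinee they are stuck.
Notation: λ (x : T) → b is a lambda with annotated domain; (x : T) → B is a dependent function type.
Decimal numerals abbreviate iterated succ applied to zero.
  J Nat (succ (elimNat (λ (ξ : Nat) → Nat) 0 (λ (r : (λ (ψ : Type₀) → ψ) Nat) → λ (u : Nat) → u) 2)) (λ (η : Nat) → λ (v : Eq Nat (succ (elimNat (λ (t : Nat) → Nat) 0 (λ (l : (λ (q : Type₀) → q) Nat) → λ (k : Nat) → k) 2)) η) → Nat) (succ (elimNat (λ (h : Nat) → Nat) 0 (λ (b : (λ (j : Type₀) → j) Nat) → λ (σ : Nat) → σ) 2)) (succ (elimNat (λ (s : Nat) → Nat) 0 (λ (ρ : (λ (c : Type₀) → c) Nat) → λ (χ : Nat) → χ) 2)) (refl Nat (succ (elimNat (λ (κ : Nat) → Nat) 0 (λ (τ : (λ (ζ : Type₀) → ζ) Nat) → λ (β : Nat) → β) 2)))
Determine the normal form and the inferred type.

normal form:
  1
the term's type:
  Nat
observation: the leftmost-outermost redex is a J iota-redex, and normalization takes 8 steps.


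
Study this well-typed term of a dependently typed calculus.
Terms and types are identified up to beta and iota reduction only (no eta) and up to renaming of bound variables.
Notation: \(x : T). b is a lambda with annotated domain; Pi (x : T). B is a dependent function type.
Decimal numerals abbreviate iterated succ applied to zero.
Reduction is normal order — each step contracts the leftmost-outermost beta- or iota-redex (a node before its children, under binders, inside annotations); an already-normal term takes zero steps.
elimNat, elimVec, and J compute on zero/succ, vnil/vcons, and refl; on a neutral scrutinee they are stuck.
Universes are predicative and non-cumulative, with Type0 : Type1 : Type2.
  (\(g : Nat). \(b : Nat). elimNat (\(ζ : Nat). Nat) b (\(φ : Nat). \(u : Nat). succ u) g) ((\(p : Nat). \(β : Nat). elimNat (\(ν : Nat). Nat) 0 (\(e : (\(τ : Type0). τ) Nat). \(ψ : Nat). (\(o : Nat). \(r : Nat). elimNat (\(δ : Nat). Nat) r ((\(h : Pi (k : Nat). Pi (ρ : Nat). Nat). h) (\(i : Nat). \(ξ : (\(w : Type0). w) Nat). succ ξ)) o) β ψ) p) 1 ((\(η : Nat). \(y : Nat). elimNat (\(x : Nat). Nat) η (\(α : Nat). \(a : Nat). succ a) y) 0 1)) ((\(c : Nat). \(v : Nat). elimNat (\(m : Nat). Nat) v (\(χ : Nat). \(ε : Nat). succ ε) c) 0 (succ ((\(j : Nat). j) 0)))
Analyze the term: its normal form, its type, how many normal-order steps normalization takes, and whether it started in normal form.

reduced normal form:
  2
type:
  Nat
steps to reach normal form (normal order): 30
already normal: no
first redex: a beta-redex


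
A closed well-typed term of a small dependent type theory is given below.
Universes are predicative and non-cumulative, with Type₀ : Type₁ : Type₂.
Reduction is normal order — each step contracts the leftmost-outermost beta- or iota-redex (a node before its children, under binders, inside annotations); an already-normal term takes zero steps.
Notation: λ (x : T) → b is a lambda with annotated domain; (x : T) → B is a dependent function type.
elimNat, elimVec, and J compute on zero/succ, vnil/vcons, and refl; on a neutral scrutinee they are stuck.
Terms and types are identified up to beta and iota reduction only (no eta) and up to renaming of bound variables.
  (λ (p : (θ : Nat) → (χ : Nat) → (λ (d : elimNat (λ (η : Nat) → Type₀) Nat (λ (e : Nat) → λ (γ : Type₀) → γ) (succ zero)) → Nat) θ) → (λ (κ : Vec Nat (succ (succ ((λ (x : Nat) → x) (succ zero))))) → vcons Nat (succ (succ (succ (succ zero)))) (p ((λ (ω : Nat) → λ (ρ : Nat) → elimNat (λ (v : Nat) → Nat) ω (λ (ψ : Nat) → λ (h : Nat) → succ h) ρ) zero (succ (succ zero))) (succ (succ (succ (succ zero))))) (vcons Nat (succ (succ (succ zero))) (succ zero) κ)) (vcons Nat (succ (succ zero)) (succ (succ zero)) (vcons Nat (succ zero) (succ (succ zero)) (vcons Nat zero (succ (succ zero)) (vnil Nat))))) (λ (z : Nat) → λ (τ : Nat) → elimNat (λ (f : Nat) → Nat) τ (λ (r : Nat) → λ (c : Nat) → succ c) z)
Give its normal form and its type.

resulting normal form:
  vcons Nat (succ (succ (succ (succ zero)))) (succ (succ (succ (succ (succ (succ zero)))))) (vcons Nat (succ (succ (succ zero))) (succ zero) (vcons Nat (succ (succ zero)) (succ (succ zero)) (vcons Nat (succ zero) (succ (succ zero)) (vcons Nat zero (succ (succ zero)) (vnil Nat)))))
inferred type:
  Vec Nat (succ (succ (succ (succ (succ zero)))))
observation: contracting a beta-redex first, the term normalizes in 20 steps.


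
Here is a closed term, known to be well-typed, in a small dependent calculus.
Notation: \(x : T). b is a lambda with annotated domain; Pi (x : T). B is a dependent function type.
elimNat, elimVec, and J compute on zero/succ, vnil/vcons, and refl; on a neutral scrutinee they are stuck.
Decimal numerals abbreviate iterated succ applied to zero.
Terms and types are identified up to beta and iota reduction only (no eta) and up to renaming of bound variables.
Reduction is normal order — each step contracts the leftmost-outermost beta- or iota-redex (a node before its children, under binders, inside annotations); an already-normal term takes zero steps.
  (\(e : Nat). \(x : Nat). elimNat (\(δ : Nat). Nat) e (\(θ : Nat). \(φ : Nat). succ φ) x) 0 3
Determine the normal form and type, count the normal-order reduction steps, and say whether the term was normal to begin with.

normal form:
  3
the term's type:
  Nat
reduction steps (normal order): 12
started in normal form: no
first contracted redex: a beta-redex


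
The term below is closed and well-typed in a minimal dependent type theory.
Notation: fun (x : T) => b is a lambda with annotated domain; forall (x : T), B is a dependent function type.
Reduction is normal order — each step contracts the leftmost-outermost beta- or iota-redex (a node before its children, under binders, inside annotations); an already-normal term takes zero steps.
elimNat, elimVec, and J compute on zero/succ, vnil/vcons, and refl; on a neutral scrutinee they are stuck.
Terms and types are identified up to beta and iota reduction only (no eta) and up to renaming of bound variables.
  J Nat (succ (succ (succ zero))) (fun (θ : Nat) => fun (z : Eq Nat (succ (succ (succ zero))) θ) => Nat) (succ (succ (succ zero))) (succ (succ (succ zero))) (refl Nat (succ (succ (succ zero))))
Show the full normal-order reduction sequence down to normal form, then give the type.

reduction (normal order):
  J Nat (succ (succ (succ zero))) (fun (θ : Nat) => fun (z : Eq Nat (succ (succ (succ zero))) θ) => Nat) (succ (succ (succ zero))) (succ (succ (succ zero))) (refl Nat (succ (succ (succ zero))))
  ~> succ (succ (succ zero))
type:
  Nat


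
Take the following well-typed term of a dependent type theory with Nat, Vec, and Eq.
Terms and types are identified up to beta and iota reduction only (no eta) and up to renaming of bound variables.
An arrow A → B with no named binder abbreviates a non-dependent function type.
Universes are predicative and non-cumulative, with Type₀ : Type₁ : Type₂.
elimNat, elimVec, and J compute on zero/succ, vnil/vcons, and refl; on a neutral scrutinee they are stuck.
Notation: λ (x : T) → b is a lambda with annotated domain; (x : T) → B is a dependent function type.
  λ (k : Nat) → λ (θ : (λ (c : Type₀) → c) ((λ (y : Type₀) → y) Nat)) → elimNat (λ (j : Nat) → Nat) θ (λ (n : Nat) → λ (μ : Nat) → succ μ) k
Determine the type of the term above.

type:
  Nat → Nat → Nat


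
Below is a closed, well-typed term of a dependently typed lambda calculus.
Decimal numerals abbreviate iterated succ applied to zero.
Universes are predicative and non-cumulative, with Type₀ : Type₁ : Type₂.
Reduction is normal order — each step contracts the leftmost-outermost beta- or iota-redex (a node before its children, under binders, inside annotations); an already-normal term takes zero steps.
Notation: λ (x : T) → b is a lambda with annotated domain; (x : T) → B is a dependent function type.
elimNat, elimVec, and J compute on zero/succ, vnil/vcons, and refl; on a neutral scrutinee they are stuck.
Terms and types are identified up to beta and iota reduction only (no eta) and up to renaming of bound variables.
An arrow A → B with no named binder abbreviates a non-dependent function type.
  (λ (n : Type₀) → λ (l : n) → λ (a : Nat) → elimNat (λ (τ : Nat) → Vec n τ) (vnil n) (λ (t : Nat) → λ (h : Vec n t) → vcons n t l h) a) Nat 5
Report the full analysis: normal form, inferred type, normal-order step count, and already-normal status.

normal form:
  λ (n : Nat) → elimNat (λ (l : Nat) → Vec Nat l) (vnil Nat) (λ (a : Nat) → λ (τ : Vec Nat a) → vcons Nat a 5 τ) n
type:
  (n : Nat) → Vec Nat n
steps to reach normal form (normal order): 2
started in normal form: no
first redex: a beta-redex


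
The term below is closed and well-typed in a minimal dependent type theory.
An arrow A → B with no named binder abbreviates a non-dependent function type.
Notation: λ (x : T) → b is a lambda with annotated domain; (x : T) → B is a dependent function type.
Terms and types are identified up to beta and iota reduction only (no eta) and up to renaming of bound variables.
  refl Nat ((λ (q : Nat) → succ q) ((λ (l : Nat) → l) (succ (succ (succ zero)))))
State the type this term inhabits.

inferred type:
  Eq Nat (succ (succ (succ (succ zero)))) (succ (succ (succ (succ zero))))


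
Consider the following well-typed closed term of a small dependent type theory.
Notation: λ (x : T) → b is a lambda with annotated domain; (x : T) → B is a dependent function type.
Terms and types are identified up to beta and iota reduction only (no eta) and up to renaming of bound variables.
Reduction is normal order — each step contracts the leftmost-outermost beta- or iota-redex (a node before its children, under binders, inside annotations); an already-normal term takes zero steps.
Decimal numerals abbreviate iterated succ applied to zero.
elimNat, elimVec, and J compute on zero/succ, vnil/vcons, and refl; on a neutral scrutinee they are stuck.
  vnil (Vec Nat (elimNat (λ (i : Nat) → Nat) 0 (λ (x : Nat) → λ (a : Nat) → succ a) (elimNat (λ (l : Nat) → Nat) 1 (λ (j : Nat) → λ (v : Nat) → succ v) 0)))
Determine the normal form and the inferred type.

normal form:
  vnil (Vec Nat 1)
type:
  Vec (Vec Nat 1) 0


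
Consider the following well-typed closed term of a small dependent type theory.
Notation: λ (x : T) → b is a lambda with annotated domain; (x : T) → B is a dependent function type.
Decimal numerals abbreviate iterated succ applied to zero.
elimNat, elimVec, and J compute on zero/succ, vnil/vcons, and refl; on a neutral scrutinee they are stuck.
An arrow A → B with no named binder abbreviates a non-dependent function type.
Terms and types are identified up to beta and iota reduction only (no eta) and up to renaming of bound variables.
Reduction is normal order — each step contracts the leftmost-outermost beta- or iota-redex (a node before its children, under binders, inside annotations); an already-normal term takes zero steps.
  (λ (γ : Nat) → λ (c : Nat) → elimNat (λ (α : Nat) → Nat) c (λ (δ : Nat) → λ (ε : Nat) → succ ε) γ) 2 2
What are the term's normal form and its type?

reduced normal form:
  4
the term's type:
  Nat
observation: normalization takes exactly 9 steps under the normal-order strategy.


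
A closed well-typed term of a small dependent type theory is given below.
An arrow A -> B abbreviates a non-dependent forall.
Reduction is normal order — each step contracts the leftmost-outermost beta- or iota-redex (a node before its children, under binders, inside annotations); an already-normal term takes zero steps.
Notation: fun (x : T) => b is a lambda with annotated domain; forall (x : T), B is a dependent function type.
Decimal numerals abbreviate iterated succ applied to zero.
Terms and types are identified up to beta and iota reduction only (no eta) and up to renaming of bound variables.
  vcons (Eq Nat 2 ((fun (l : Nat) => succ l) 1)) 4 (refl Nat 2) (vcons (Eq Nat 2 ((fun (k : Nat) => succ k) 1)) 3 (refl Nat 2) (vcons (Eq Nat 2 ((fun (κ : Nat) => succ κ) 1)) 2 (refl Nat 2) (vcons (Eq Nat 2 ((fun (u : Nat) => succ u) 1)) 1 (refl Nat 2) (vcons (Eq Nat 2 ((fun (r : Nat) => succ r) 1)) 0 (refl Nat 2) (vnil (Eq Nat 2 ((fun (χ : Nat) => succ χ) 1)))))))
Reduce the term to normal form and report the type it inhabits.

normal form:
  vcons (Eq Nat 2 2) 4 (refl Nat 2) (vcons (Eq Nat 2 2) 3 (refl Nat 2) (vcons (Eq Nat 2 2) 2 (refl Nat 2) (vcons (Eq Nat 2 2) 1 (refl Nat 2) (vcons (Eq Nat 2 2) 0 (refl Nat 2) (vnil (Eq Nat 2 2))))))
the term's type:
  Vec (Eq Nat 2 2) 5


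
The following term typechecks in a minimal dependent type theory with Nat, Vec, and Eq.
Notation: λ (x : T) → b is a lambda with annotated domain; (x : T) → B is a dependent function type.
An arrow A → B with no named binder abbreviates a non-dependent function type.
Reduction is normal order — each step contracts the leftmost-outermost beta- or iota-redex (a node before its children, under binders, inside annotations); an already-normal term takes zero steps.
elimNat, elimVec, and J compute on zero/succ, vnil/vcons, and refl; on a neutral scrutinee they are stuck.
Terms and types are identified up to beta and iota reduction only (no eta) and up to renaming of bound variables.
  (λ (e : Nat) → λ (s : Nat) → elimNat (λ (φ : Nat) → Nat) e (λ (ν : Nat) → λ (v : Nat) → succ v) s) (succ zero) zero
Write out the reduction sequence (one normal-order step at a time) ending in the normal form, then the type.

normal-order reduction sequence:
  (λ (e : Nat) → λ (s : Nat) → elimNat (λ (φ : Nat) → Nat) e (λ (ν : Nat) → λ (v : Nat) → succ v) s) (succ zero) zero
  ~> (λ (e : Nat) → elimNat (λ (s : Nat) → Nat) (succ zero) (λ (φ : Nat) → λ (ν : Nat) → succ ν) e) zero
  ~> elimNat (λ (e : Nat) → Nat) (succ zero) (λ (s : Nat) → λ (φ : Nat) → succ φ) zero
  ~> succ zero
the term's type:
  Nat


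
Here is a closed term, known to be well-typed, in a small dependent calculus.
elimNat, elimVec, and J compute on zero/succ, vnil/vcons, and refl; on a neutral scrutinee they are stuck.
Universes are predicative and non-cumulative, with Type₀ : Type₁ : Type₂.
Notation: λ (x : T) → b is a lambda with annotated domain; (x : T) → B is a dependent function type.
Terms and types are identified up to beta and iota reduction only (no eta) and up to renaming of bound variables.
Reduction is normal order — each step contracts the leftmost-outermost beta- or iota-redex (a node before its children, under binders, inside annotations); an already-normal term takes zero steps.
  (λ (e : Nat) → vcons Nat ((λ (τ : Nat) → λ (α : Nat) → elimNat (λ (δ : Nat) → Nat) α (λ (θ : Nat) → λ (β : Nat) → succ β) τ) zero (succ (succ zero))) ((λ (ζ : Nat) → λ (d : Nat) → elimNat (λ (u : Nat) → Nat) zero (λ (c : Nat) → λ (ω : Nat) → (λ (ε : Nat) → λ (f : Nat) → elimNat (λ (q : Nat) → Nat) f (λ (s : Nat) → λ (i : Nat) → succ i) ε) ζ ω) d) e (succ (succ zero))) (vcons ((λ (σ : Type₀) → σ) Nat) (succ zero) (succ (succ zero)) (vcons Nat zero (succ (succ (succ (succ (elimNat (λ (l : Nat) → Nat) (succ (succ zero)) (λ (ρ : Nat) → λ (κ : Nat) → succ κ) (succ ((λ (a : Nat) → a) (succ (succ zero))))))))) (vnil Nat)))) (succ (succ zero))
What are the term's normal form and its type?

reduced normal form:
  vcons Nat (succ (succ zero)) (succ (succ (succ (succ zero)))) (vcons Nat (succ zero) (succ (succ zero)) (vcons Nat zero (succ (succ (succ (succ (succ (succ (succ (succ (succ zero))))))))) (vnil Nat)))
type:
  Vec Nat (succ (succ (succ zero)))
observation: the term reaches its normal form after 43 normal-order steps.


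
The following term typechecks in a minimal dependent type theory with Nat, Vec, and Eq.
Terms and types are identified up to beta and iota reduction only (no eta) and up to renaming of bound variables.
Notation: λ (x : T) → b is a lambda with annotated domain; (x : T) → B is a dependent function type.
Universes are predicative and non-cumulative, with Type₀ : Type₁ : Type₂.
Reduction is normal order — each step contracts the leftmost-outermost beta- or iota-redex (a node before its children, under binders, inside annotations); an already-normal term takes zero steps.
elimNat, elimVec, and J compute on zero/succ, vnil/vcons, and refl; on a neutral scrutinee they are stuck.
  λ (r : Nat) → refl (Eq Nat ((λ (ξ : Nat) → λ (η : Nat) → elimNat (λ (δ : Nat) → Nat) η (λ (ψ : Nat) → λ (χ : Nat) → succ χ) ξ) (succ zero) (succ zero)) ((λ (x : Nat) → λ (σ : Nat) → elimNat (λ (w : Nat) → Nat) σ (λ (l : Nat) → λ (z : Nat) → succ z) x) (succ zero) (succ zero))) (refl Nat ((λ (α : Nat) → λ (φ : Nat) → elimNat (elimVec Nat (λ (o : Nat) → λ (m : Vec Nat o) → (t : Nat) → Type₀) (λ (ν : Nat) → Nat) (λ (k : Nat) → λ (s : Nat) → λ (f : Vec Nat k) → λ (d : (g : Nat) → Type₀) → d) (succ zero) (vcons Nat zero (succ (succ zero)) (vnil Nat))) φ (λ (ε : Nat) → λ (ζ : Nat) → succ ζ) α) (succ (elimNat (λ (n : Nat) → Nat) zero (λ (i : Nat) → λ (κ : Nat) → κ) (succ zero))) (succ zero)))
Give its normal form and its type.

normal form:
  λ (r : Nat) → refl (Eq Nat (succ (succ zero)) (succ (succ zero))) (refl Nat (succ (succ zero)))
type:
  (r : Nat) → Eq (Eq Nat (succ (succ zero)) (succ (succ zero))) (refl Nat (succ (succ zero))) (refl Nat (succ (succ zero)))
observation: reduction starts at a beta-redex, and 28 normal-order steps reach the normal form.


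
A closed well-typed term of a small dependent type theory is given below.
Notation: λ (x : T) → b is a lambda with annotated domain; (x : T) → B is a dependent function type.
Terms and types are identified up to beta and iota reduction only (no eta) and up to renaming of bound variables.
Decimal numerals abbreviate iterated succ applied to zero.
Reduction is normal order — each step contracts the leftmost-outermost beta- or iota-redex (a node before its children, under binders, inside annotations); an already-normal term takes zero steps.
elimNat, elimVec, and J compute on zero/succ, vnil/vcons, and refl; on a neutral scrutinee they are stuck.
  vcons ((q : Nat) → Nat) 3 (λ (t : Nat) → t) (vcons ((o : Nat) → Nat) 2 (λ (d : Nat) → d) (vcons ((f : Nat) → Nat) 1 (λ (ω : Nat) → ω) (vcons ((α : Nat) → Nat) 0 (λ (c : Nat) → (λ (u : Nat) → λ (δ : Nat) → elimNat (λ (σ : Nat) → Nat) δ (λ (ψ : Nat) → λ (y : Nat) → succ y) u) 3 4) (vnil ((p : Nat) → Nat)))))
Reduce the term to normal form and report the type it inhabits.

reduced normal form:
  vcons ((q : Nat) → Nat) 3 (λ (t : Nat) → t) (vcons ((o : Nat) → Nat) 2 (λ (d : Nat) → d) (vcons ((f : Nat) → Nat) 1 (λ (ω : Nat) → ω) (vcons ((α : Nat) → Nat) 0 (λ (c : Nat) → 7) (vnil ((u : Nat) → Nat)))))
type:
  Vec ((q : Nat) → Nat) 4
observation: the leftmost-outermost redex is a beta-redex, and normalization takes 12 steps.


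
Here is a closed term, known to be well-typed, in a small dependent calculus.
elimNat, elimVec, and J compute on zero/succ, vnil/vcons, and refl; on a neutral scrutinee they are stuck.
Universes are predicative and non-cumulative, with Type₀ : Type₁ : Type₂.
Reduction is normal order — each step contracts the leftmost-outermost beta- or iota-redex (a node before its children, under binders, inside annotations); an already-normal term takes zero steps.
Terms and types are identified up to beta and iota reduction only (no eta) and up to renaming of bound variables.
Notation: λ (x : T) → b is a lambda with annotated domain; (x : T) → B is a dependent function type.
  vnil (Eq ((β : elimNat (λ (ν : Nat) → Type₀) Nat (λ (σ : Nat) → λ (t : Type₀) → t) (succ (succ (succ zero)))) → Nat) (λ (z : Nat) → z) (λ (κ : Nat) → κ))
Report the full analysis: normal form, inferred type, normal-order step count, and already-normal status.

normal form:
  vnil (Eq ((β : Nat) → Nat) (λ (ν : Nat) → ν) (λ (σ : Nat) → σ))
the term's type:
  Vec (Eq ((β : Nat) → Nat) (λ (ν : Nat) → ν) (λ (σ : Nat) → σ)) zero
reduction steps (normal order): 10
started in normal form: no
first contracted redex: an elimNat iota-redex


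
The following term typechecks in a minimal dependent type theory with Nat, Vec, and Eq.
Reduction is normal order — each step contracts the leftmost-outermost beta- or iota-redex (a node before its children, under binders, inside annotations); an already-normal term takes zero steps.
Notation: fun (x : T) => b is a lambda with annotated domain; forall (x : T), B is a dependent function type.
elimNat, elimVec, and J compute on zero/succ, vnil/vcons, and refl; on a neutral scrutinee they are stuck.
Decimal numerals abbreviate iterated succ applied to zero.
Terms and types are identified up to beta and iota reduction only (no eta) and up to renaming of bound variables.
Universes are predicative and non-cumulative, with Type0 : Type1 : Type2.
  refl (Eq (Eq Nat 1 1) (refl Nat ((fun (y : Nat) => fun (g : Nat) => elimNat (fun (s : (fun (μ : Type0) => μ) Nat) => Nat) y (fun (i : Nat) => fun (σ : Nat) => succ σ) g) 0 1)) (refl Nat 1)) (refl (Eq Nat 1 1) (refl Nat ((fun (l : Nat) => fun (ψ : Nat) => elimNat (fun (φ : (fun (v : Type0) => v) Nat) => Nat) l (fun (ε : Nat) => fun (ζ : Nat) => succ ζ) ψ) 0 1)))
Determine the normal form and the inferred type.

resulting normal form:
  refl (Eq (Eq Nat 1 1) (refl Nat 1) (refl Nat 1)) (refl (Eq Nat 1 1) (refl Nat 1))
the term's type:
  Eq (Eq (Eq Nat 1 1) (refl Nat 1) (refl Nat 1)) (refl (Eq Nat 1 1) (refl Nat 1)) (refl (Eq Nat 1 1) (refl Nat 1))


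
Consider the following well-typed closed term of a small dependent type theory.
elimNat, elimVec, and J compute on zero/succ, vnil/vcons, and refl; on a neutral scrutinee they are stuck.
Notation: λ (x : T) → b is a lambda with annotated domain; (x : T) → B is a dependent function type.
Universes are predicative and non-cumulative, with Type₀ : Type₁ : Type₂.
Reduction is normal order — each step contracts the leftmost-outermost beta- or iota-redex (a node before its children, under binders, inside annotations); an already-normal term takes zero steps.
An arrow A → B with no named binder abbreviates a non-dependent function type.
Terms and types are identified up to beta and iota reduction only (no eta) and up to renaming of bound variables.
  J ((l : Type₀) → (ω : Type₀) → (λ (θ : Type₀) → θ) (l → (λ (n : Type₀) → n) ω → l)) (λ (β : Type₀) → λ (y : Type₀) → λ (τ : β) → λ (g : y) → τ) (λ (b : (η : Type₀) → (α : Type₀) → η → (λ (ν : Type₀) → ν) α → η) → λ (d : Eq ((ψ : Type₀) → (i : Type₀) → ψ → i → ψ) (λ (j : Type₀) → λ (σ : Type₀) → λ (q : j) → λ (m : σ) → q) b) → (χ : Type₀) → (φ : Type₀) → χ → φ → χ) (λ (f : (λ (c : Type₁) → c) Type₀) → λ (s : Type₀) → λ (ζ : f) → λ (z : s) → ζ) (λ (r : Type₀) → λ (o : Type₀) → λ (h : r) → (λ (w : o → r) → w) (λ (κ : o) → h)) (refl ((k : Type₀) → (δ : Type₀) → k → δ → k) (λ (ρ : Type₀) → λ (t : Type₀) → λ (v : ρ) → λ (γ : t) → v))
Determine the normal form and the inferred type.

normal form:
  λ (l : Type₀) → λ (ω : Type₀) → λ (θ : l) → λ (n : ω) → θ
inferred type:
  (l : Type₀) → (ω : Type₀) → l → ω → l


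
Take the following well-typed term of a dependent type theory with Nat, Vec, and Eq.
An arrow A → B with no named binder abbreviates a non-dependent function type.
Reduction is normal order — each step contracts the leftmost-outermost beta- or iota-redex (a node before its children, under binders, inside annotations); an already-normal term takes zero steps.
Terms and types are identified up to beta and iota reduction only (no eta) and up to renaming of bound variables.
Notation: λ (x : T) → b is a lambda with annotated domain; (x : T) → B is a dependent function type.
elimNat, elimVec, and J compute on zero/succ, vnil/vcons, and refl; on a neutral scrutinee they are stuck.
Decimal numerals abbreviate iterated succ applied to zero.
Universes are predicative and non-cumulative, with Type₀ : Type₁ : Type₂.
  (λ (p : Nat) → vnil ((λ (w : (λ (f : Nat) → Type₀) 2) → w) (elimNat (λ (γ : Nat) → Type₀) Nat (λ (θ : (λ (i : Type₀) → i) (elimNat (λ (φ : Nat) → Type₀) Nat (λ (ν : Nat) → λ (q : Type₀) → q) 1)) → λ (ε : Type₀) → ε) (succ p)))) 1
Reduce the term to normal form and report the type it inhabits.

normal form:
  vnil Nat
inferred type:
  Vec Nat 0
observation: the term reaches its normal form after 9 normal-order steps.


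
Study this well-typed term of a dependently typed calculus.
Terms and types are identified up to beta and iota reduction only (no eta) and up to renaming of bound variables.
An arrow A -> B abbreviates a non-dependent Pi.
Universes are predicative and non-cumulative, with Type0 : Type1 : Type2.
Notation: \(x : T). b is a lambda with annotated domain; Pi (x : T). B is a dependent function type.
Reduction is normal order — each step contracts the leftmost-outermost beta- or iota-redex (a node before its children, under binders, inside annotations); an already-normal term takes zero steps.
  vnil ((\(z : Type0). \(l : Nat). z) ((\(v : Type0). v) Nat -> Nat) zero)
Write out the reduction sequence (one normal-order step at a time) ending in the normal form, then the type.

reduction (normal order):
  vnil ((\(z : Type0). \(l : Nat). z) ((\(v : Type0). v) Nat -> Nat) zero)
  ~> vnil ((\(z : Nat). (\(l : Type0). l) Nat -> Nat) zero)
  ~> vnil ((\(z : Type0). z) Nat -> Nat)
  ~> vnil (Nat -> Nat)
inferred type:
  Vec (Nat -> Nat) zero


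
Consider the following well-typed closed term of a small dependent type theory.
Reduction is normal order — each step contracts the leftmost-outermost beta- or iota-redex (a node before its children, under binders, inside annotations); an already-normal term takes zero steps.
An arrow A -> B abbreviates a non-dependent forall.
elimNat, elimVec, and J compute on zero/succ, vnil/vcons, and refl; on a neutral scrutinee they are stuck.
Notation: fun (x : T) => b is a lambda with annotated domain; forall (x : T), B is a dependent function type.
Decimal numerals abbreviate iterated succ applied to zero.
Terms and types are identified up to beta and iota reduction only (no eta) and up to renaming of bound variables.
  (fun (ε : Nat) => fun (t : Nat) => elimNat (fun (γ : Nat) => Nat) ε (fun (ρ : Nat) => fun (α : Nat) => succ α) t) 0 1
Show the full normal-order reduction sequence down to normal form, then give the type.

normal-order reduction sequence:
  (fun (ε : Nat) => fun (t : Nat) => elimNat (fun (γ : Nat) => Nat) ε (fun (ρ : Nat) => fun (α : Nat) => succ α) t) 0 1
  ~> (fun (ε : Nat) => elimNat (fun (t : Nat) => Nat) 0 (fun (γ : Nat) => fun (ρ : Nat) => succ ρ) ε) 1
  ~> elimNat (fun (ε : Nat) => Nat) 0 (fun (t : Nat) => fun (γ : Nat) => succ γ) 1
  ~> (fun (ε : Nat) => fun (t : Nat) => succ t) 0 (elimNat (fun (γ : Nat) => Nat) 0 (fun (ρ : Nat) => fun (α : Nat) => succ α) 0)
  ~> (fun (ε : Nat) => succ ε) (elimNat (fun (t : Nat) => Nat) 0 (fun (γ : Nat) => fun (ρ : Nat) => succ ρ) 0)
  ~> succ (elimNat (fun (ε : Nat) => Nat) 0 (fun (t : Nat) => fun (γ : Nat) => succ γ) 0)
  ~> 1
type:
  Nat


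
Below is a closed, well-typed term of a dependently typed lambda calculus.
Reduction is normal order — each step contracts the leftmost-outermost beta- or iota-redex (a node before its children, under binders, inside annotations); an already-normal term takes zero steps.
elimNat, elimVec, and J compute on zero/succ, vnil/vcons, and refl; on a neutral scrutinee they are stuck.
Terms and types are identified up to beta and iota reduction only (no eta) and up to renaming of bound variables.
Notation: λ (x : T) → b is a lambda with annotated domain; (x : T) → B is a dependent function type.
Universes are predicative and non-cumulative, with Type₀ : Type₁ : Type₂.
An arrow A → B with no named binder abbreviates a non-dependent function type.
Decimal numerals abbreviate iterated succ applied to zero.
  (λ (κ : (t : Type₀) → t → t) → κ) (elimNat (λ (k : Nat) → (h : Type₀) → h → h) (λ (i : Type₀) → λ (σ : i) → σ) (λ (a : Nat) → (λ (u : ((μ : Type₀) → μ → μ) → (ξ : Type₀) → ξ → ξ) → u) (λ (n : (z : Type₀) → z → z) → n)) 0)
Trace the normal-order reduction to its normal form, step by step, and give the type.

normal-order reduction sequence:
  (λ (κ : (t : Type₀) → t → t) → κ) (elimNat (λ (k : Nat) → (h : Type₀) → h → h) (λ (i : Type₀) → λ (σ : i) → σ) (λ (a : Nat) → (λ (u : ((μ : Type₀) → μ → μ) → (ξ : Type₀) → ξ → ξ) → u) (λ (n : (z : Type₀) → z → z) → n)) 0)
  ~> elimNat (λ (κ : Nat) → (t : Type₀) → t → t) (λ (k : Type₀) → λ (h : k) → h) (λ (i : Nat) → (λ (σ : ((a : Type₀) → a → a) → (u : Type₀) → u → u) → σ) (λ (μ : (ξ : Type₀) → ξ → ξ) → μ)) 0
  ~> λ (κ : Type₀) → λ (t : κ) → t
type:
  (κ : Type₀) → κ → κ


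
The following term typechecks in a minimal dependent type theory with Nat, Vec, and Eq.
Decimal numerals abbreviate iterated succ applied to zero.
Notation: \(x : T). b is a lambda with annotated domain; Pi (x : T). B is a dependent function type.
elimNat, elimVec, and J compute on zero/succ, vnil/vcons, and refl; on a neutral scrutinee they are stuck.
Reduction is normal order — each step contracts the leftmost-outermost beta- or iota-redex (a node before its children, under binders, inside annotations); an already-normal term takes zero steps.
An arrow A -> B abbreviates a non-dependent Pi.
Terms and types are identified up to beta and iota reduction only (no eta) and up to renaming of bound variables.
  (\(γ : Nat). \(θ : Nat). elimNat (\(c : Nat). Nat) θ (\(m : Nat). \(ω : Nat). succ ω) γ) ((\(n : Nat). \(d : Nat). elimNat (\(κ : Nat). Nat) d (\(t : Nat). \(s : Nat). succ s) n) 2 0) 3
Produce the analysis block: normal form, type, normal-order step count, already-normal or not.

normal form:
  5
inferred type:
  Nat
steps to reach normal form (normal order): 18
started in normal form: no
first redex: a beta-redex
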